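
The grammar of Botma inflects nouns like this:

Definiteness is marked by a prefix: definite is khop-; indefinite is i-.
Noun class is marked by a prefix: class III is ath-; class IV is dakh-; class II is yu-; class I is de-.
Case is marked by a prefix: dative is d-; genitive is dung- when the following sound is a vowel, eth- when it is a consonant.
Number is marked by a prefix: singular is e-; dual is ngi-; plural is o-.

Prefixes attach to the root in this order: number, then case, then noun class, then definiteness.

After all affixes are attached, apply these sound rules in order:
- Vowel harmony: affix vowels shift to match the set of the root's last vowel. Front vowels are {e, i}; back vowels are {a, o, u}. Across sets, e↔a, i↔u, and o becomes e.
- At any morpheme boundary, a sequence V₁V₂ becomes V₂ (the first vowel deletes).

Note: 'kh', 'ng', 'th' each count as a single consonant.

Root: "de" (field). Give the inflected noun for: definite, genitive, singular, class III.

Attach number singular e- → ede.
Attach case genitive dung- (before vowel 'e') → dungede.
Attach noun class class III ath- → athdungede.
Attach definiteness definite khop- → khopathdungede.
Apply vowel harmony: khopathdungede → khepethdingede.
Vowel deletion: no change.

khepethdingede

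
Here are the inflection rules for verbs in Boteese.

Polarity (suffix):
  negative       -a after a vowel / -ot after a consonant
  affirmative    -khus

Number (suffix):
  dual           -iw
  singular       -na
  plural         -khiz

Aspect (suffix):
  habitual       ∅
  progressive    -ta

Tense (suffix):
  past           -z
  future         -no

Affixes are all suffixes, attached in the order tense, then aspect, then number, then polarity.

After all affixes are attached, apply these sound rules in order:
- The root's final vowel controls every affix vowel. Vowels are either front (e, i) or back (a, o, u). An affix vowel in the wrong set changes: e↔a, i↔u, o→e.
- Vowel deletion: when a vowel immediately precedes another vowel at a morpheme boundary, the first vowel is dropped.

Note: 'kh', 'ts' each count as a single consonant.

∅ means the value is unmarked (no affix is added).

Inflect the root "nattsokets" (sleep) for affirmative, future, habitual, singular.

Attach tense future -no → nattsoketsno.
aspect = habitual: zero marking, form stays nattsoketsno.
Attach number singular -na → nattsoketsnona.
Attach polarity affirmative -khus → nattsoketsnonakhus.
Apply vowel harmony: nattsoketsnonakhus → nattsoketsnenekhis.
Vowel deletion: no change.

nattsoketsnenekhis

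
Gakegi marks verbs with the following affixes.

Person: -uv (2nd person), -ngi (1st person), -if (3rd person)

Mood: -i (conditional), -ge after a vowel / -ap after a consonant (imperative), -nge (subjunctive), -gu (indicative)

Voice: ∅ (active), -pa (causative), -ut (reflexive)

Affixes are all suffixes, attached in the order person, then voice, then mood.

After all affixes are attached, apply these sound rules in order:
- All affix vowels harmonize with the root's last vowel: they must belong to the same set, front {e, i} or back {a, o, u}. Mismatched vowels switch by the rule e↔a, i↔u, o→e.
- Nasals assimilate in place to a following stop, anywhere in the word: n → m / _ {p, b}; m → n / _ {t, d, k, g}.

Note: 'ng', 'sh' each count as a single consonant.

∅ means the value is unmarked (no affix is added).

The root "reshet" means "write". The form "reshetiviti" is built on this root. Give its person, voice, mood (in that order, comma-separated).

2nd person, reflexive, conditional

Segment: reshet-uv-ut-i.
person: -uv → 2nd person.
voice: -ut → reflexive.
mood: -i → conditional.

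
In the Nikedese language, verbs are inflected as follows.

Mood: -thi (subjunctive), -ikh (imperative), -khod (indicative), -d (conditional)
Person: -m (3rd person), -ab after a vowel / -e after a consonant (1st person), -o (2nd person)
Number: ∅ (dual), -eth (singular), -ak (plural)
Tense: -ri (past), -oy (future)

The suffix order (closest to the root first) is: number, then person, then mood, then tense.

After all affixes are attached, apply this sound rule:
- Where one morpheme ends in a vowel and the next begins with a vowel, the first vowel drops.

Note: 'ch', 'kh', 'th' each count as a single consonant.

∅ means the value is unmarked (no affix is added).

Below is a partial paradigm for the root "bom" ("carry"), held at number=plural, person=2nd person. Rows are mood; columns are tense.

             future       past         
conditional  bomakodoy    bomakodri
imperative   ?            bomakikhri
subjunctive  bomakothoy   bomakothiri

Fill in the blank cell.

bomakikhoy

Attach number plural -ak → bomak.
Attach person 2nd person -o → bomako.
Attach mood imperative -ikh → bomakoikh.
Attach tense future -oy → bomakoikhoy.
Apply vowel deletion: bomakoikhoy → bomakikhoy.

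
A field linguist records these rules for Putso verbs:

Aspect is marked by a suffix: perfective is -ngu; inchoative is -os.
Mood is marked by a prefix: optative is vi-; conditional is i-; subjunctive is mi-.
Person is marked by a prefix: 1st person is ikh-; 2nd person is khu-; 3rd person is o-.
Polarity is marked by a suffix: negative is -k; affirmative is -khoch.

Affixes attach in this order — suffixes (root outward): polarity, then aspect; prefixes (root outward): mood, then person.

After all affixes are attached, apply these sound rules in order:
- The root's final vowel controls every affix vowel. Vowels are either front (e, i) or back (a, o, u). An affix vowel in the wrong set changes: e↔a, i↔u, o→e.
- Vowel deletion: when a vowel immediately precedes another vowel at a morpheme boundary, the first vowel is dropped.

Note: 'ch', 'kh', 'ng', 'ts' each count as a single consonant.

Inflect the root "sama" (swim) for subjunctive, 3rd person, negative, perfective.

Attach polarity negative -k → samak.
Attach aspect perfective -ngu → samakngu.
Attach mood subjunctive mi- → misamakngu.
Attach person 3rd person o- → omisamakngu.
Apply vowel harmony: omisamakngu → omusamakngu.
Vowel deletion: no change.

omusamakngu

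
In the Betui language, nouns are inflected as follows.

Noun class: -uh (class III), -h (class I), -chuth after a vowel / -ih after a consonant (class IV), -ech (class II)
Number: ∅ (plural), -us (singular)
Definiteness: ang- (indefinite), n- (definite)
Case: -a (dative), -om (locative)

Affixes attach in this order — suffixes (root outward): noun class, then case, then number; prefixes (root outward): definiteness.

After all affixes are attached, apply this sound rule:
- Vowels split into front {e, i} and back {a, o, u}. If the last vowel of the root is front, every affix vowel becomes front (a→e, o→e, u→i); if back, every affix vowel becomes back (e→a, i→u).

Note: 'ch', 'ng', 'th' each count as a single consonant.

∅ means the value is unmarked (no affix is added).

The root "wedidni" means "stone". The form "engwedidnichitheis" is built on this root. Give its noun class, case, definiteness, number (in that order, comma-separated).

class IV, dative, indefinite, singular

Segment: ang-wedidni-chuth-a-us.
noun class: -chuth/ih → class IV.
case: -a → dative.
definiteness: ang- → indefinite.
number: -us → singular.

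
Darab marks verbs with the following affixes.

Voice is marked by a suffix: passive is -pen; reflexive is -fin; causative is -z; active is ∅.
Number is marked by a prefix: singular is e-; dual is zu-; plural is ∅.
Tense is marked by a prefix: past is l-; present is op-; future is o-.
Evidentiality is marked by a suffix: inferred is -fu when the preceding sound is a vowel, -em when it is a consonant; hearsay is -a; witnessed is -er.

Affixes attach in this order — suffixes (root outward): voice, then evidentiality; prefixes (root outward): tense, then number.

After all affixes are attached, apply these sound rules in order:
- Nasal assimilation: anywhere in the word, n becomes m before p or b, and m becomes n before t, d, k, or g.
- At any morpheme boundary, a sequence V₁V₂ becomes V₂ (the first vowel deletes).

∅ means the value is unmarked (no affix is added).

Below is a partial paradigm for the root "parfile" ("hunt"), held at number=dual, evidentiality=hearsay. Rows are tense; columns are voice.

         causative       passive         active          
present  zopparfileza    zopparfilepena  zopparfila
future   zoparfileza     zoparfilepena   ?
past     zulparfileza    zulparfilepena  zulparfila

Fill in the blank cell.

zoparfila

voice = active: zero marking, form stays parfile.
Attach tense future o- → oparfile.
Attach number dual zu- → zuoparfile.
Attach evidentiality hearsay -a → zuoparfilea.
Nasal assimilation: no change.
Apply vowel deletion: zuoparfilea → zoparfila.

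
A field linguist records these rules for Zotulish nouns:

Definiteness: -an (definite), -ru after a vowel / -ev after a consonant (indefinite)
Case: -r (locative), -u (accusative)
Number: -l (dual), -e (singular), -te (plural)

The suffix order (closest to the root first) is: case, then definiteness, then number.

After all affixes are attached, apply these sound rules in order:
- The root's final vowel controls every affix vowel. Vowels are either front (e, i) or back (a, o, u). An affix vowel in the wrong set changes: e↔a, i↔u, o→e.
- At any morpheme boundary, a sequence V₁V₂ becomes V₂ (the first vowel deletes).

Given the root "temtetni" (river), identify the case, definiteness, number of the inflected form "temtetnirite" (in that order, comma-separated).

accusative, indefinite, plural

Segment: temtetni-u-ru-te.
case: -u → accusative.
definiteness: -ru/ev → indefinite.
number: -te → plural.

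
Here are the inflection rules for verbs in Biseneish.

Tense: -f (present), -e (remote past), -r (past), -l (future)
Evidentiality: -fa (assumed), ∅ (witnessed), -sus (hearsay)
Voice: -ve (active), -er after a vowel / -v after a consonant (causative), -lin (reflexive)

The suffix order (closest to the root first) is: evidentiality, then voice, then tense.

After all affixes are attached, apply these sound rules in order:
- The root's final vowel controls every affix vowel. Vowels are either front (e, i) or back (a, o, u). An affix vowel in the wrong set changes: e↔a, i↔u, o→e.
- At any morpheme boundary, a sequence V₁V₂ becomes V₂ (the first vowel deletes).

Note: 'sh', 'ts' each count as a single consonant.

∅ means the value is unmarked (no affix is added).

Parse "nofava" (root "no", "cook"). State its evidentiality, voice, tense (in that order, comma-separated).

assumed, active, remote past

Segment: no-fa-ve-e.
evidentiality: -fa → assumed.
voice: -ve → active.
tense: -e → remote past.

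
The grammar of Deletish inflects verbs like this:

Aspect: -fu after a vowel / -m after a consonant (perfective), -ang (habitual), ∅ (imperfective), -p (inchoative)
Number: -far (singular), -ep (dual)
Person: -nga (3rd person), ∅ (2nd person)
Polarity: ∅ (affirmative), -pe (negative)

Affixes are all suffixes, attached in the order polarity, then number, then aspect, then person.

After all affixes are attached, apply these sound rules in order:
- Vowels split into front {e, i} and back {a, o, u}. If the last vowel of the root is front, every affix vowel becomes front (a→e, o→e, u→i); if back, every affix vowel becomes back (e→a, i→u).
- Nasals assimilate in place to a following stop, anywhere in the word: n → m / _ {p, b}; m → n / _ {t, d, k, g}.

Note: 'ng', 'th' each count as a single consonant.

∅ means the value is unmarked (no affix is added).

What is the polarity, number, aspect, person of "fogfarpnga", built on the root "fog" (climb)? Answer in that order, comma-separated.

Segment: fog-far-p-nga.
polarity: ∅ → affirmative.
number: -far → singular.
aspect: -p → inchoative.
person: -nga → 3rd person.

affirmative, singular, inchoative, 3rd person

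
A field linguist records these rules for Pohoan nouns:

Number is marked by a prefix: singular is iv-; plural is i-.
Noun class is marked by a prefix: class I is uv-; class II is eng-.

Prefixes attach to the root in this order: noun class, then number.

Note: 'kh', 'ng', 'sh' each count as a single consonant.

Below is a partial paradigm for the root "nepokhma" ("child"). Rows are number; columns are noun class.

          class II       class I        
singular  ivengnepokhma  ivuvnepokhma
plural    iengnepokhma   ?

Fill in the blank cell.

iuvnepokhma

Attach noun class class I uv- → uvnepokhma.
Attach number plural i- → iuvnepokhma.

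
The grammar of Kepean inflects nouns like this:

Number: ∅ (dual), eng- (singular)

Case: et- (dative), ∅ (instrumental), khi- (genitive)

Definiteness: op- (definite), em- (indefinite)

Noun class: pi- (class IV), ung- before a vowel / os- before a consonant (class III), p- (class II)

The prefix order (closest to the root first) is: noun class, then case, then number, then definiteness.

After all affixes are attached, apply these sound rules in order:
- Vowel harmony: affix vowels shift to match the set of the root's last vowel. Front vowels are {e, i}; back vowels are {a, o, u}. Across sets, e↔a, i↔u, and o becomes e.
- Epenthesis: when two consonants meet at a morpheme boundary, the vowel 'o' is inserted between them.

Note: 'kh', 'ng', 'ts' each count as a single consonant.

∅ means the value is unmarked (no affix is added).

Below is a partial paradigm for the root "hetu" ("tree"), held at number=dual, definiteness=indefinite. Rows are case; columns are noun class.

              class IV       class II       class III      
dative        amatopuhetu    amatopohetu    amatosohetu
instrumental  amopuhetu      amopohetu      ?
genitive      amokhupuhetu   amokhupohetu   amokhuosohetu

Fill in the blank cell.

amosohetu

Attach noun class class III os- (before consonant 'h') → oshetu.
case = instrumental: zero marking, form stays oshetu.
number = dual: zero marking, form stays oshetu.
Attach definiteness indefinite em- → emoshetu.
Apply vowel harmony: emoshetu → amoshetu.
Apply epenthesis: amoshetu → amosohetu.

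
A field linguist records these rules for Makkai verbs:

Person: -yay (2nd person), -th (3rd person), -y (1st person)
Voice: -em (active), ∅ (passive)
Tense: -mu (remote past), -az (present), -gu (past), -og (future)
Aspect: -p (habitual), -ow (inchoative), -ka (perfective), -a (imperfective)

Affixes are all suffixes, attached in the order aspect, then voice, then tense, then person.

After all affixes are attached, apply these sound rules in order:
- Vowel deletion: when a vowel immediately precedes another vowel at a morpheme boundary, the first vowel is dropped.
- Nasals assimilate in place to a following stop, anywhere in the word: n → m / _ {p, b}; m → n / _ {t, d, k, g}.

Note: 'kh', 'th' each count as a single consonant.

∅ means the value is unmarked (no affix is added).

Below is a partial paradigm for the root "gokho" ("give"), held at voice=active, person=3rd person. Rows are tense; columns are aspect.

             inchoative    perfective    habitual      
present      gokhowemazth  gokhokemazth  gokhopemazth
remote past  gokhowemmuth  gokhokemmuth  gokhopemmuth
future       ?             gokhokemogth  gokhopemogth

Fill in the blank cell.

gokhowemogth

Attach aspect inchoative -ow → gokhoow.
Attach voice active -em → gokhoowem.
Attach tense future -og → gokhoowemog.
Attach person 3rd person -th → gokhoowemogth.
Apply vowel deletion: gokhoowemogth → gokhowemogth.
Nasal assimilation: no change.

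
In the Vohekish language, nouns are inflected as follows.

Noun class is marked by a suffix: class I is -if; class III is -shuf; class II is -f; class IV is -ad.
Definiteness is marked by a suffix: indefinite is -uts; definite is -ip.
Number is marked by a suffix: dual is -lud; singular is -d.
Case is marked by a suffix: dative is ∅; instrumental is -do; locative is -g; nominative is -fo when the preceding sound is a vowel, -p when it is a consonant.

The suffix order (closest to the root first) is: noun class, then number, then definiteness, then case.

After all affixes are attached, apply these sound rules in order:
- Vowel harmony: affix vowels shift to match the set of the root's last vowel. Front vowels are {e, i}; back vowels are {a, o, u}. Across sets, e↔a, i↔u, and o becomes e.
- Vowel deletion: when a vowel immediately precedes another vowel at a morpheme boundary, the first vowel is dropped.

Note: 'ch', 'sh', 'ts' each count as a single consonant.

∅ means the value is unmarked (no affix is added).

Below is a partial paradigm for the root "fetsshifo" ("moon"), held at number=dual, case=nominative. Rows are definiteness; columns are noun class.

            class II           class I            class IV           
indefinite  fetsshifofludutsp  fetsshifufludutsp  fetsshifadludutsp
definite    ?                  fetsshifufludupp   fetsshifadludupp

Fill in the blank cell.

fetsshifofludupp

Attach noun class class II -f → fetsshifof.
Attach number dual -lud → fetsshifoflud.
Attach definiteness definite -ip → fetsshifofludip.
Attach case nominative -p (after consonant 'p') → fetsshifofludipp.
Apply vowel harmony: fetsshifofludipp → fetsshifofludupp.
Vowel deletion: no change.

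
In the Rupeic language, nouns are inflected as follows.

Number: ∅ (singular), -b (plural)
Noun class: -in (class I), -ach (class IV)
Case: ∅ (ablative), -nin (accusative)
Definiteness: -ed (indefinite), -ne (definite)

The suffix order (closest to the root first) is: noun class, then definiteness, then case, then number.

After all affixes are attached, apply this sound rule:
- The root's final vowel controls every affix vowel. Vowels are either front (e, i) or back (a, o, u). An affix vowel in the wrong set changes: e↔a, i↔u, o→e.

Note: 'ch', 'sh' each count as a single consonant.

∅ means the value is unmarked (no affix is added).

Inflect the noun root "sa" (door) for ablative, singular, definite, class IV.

Attach noun class class IV -ach → saach.
Attach definiteness definite -ne → saachne.
case = ablative: zero marking, form stays saachne.
number = singular: zero marking, form stays saachne.
Apply vowel harmony: saachne → saachna.

saachna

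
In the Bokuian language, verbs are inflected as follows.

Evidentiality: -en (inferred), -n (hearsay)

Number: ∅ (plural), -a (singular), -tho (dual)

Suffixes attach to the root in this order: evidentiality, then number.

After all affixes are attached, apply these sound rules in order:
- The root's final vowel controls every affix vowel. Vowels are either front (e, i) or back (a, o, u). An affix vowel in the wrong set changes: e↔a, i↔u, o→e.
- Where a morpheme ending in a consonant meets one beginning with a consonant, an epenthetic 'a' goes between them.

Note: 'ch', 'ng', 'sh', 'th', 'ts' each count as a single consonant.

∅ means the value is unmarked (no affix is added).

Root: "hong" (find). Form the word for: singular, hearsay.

Attach evidentiality hearsay -n → hongn.
Attach number singular -a → hongna.
Vowel harmony: no change.
Apply epenthesis: hongna → hongana.

hongana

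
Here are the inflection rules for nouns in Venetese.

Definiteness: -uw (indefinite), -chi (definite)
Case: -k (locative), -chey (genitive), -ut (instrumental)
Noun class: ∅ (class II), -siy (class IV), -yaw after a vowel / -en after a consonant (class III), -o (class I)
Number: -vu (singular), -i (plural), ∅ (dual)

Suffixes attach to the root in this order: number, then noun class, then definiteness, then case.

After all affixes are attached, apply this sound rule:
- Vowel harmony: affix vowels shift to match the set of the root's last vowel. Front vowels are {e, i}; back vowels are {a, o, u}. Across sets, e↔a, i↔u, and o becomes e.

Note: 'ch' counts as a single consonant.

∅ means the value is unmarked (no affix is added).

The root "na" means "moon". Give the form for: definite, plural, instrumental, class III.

Attach number plural -i → nai.
Attach noun class class III -yaw (after vowel 'i') → naiyaw.
Attach definiteness definite -chi → naiyawchi.
Attach case instrumental -ut → naiyawchiut.
Apply vowel harmony: naiyawchiut → nauyawchuut.

nauyawchuut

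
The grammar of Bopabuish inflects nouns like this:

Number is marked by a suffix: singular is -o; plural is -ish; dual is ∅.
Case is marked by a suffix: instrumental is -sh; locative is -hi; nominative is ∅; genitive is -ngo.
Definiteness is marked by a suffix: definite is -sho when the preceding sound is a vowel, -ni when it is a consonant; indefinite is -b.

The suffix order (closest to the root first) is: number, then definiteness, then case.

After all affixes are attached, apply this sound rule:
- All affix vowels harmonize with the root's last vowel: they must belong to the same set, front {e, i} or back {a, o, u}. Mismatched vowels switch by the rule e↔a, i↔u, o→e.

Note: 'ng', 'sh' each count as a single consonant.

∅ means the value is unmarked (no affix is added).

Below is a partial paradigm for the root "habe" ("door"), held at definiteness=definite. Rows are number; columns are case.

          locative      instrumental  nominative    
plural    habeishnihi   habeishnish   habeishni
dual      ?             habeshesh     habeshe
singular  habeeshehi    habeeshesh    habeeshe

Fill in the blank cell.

number = dual: zero marking, form stays habe.
Attach definiteness definite -sho (after vowel 'e') → habesho.
Attach case locative -hi → habeshohi.
Apply vowel harmony: habeshohi → habeshehi.

habeshehi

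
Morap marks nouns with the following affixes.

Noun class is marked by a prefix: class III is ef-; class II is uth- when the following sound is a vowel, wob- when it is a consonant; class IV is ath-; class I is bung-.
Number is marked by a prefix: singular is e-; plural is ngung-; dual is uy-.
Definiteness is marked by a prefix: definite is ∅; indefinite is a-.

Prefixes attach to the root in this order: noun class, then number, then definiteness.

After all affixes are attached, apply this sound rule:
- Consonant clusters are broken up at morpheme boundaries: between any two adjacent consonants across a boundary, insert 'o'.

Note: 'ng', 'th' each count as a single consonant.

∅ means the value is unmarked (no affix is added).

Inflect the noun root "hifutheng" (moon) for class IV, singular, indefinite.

Attach noun class class IV ath- → athhifutheng.
Attach number singular e- → eathhifutheng.
Attach definiteness indefinite a- → aeathhifutheng.
Apply epenthesis: aeathhifutheng → aeathohifutheng.

aeathohifutheng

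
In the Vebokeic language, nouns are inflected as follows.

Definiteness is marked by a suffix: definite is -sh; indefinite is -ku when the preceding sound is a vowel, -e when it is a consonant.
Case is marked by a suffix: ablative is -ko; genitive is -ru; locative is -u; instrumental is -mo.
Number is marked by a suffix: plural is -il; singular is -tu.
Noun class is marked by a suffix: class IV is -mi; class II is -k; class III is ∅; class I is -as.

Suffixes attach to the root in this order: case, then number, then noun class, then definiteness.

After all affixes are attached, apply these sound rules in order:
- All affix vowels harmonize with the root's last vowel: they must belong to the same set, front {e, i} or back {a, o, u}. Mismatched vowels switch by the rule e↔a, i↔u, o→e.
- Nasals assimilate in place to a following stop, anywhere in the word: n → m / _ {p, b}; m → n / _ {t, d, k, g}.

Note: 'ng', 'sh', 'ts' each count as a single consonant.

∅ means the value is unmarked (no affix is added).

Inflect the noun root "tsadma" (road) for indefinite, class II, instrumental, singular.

Attach case instrumental -mo → tsadmamo.
Attach number singular -tu → tsadmamotu.
Attach noun class class II -k → tsadmamotuk.
Attach definiteness indefinite -e (after consonant 'k') → tsadmamotuke.
Apply vowel harmony: tsadmamotuke → tsadmamotuka.
Nasal assimilation: no change.

tsadmamotuka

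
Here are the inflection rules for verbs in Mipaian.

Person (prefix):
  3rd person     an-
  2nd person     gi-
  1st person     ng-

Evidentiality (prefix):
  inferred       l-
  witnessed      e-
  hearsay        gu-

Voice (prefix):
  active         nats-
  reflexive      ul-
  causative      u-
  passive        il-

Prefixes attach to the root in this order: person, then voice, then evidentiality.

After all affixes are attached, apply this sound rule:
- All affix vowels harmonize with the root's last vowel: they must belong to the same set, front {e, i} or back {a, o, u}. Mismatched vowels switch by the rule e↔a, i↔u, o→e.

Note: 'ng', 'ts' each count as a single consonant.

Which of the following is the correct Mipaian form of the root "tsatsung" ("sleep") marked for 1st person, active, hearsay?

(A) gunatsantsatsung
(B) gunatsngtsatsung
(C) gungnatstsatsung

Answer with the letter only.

Attach person 1st person ng- → ngtsatsung.
Attach voice active nats- → natsngtsatsung.
Attach evidentiality hearsay gu- → gunatsngtsatsung.
Vowel harmony: no change.
So the correct form is gunatsngtsatsung, option (B).
(C) gungnatstsatsung is wrong: it has the affixes in the wrong order.
(A) gunatsantsatsung is wrong: it uses 3rd person instead of 1st person for person.

B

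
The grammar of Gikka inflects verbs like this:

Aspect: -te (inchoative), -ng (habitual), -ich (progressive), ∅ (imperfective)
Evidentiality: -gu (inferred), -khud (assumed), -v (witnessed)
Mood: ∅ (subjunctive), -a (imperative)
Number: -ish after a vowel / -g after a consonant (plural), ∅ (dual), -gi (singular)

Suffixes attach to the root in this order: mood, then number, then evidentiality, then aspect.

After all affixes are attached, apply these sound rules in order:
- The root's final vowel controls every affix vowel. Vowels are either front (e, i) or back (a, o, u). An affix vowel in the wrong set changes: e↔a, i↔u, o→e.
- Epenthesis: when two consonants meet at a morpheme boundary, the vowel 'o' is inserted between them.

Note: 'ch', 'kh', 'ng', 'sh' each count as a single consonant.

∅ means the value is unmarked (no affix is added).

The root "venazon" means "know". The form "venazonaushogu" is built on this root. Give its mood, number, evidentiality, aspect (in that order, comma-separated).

Segment: venazon-a-ish-gu.
mood: -a → imperative.
number: -ish/g → plural.
evidentiality: -gu → inferred.
aspect: ∅ → imperfective.

imperative, plural, inferred, imperfective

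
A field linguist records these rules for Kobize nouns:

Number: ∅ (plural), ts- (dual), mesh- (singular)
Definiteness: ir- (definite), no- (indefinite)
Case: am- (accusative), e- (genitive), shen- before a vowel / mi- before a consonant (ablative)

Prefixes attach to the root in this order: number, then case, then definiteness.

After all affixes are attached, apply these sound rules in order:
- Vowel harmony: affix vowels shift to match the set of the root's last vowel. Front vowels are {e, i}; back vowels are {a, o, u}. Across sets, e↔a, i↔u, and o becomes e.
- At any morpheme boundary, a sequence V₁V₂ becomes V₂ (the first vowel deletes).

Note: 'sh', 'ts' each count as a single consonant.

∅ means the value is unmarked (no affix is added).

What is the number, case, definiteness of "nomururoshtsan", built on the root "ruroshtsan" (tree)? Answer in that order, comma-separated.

plural, ablative, indefinite

Segment: no-mi-ruroshtsan.
number: ∅ → plural.
case: shen/mi- → ablative.
definiteness: no- → indefinite.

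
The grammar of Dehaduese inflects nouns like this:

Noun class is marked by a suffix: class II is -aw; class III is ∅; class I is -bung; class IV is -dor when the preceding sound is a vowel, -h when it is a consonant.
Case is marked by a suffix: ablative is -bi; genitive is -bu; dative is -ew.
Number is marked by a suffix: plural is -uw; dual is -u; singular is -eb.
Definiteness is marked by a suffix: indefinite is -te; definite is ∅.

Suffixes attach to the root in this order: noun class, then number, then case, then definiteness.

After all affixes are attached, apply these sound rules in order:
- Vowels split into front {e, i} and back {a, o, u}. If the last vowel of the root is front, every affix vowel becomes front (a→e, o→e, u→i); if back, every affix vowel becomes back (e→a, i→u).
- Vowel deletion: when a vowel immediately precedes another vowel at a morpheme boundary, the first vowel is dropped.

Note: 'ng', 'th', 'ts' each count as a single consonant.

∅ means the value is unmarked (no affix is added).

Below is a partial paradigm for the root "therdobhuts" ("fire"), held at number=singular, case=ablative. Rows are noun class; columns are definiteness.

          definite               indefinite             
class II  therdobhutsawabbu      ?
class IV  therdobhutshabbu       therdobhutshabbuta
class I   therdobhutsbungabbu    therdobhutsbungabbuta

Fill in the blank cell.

therdobhutsawabbuta

Attach noun class class II -aw → therdobhutsaw.
Attach number singular -eb → therdobhutsaweb.
Attach case ablative -bi → therdobhutsawebbi.
Attach definiteness indefinite -te → therdobhutsawebbite.
Apply vowel harmony: therdobhutsawebbite → therdobhutsawabbuta.
Vowel deletion: no change.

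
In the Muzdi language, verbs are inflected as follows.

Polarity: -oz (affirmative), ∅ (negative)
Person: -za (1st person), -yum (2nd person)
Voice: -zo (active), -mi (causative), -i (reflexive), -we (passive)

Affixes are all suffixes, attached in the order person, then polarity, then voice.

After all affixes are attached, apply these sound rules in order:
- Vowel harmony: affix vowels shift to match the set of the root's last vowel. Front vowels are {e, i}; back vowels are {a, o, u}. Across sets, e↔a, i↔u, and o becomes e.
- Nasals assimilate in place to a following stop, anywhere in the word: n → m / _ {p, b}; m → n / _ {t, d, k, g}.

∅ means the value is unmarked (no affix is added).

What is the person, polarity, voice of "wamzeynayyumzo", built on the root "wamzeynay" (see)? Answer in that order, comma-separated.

Segment: wamzeynay-yum-zo.
person: -yum → 2nd person.
polarity: ∅ → negative.
voice: -zo → active.

2nd person, negative, active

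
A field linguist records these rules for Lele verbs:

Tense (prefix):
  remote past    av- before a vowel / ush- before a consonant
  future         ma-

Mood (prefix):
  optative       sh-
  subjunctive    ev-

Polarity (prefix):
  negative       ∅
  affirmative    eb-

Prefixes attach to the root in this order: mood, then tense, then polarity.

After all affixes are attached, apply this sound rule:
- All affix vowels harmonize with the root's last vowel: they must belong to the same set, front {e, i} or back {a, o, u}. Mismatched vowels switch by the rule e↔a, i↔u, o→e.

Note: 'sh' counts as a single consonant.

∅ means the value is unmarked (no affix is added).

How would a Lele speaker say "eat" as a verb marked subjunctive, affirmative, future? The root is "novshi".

ebmeevnovshi

Attach mood subjunctive ev- → evnovshi.
Attach tense future ma- → maevnovshi.
Attach polarity affirmative eb- → ebmaevnovshi.
Apply vowel harmony: ebmaevnovshi → ebmeevnovshi.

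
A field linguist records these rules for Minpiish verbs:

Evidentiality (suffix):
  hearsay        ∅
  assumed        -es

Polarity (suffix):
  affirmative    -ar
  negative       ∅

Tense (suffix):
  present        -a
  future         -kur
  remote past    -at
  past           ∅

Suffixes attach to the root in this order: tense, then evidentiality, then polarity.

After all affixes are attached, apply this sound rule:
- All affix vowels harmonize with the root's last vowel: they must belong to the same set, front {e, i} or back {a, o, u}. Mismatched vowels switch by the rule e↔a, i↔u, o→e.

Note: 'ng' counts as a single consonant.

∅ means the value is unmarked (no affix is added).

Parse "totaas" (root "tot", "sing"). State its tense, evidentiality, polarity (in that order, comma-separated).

present, assumed, negative

Segment: tot-a-es.
tense: -a → present.
evidentiality: -es → assumed.
polarity: ∅ → negative.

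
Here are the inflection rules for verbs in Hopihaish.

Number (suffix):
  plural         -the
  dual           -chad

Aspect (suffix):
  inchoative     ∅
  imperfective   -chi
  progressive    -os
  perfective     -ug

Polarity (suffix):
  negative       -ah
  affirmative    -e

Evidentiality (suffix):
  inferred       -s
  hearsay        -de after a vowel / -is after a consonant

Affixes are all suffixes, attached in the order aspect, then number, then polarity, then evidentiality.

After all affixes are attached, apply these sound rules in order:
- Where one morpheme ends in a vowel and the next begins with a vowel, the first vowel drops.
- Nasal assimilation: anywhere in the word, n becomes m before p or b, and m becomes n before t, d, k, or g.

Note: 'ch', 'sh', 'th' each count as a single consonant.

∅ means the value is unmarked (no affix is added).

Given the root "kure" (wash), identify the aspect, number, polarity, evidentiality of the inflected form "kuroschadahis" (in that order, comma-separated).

progressive, dual, negative, hearsay

Segment: kure-os-chad-ah-is.
aspect: -os → progressive.
number: -chad → dual.
polarity: -ah → negative.
evidentiality: -de/is → hearsay.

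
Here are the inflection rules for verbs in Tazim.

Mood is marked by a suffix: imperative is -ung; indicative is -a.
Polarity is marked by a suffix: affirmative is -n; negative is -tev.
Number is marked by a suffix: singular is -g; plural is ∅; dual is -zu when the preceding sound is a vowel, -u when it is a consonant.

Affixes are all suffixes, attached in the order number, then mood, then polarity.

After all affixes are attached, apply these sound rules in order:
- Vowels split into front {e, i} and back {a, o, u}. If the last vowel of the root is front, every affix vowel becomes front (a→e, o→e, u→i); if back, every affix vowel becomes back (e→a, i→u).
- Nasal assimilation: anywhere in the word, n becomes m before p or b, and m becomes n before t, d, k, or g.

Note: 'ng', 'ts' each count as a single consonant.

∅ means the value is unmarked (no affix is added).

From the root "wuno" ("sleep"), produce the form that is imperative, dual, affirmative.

wunozuungn

Attach number dual -zu (after vowel 'o') → wunozu.
Attach mood imperative -ung → wunozuung.
Attach polarity affirmative -n → wunozuungn.
Vowel harmony: no change.
Nasal assimilation: no change.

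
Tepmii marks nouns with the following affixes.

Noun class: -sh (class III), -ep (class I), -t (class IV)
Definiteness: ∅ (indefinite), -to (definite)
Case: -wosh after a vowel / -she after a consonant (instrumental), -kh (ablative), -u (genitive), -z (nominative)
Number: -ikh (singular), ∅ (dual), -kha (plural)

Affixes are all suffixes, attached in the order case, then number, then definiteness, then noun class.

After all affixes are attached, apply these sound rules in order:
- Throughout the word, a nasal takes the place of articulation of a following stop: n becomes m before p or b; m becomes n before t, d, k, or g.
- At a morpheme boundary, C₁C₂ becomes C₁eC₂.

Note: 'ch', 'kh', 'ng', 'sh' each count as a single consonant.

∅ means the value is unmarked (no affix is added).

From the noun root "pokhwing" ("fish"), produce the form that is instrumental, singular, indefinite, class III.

pokhwingesheikhesh

Attach case instrumental -she (after consonant 'ng') → pokhwingshe.
Attach number singular -ikh → pokhwingsheikh.
definiteness = indefinite: zero marking, form stays pokhwingsheikh.
Attach noun class class III -sh → pokhwingsheikhsh.
Nasal assimilation: no change.
Apply epenthesis: pokhwingsheikhsh → pokhwingesheikhesh.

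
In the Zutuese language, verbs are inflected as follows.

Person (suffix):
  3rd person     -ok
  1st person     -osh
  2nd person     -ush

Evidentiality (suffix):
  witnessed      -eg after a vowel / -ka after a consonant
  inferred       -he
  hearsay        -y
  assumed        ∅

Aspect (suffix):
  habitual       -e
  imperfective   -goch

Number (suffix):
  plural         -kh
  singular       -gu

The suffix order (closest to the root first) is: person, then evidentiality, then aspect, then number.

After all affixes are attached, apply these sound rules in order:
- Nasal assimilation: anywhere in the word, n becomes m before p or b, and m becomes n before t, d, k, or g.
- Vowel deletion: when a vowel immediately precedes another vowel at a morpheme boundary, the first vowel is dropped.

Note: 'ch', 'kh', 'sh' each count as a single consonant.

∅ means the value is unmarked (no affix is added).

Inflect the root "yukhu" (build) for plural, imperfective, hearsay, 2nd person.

yukhushygochkh

Attach person 2nd person -ush → yukhuush.
Attach evidentiality hearsay -y → yukhuushy.
Attach aspect imperfective -goch → yukhuushygoch.
Attach number plural -kh → yukhuushygochkh.
Nasal assimilation: no change.
Apply vowel deletion: yukhuushygochkh → yukhushygochkh.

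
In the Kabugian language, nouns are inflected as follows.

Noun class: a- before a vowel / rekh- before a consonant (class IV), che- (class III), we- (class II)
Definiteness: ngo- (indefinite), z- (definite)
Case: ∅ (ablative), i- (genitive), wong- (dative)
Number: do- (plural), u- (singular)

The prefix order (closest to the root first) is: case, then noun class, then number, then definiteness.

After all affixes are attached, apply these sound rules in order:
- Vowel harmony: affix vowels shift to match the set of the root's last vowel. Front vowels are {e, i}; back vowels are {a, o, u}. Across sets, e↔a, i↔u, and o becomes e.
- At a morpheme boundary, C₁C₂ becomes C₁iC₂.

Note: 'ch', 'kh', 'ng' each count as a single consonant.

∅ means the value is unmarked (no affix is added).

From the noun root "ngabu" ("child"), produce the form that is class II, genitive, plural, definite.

Attach case genitive i- → ingabu.
Attach noun class class II we- → weingabu.
Attach number plural do- → doweingabu.
Attach definiteness definite z- → zdoweingabu.
Apply vowel harmony: zdoweingabu → zdowaungabu.
Apply epenthesis: zdowaungabu → zidowaungabu.

zidowaungabu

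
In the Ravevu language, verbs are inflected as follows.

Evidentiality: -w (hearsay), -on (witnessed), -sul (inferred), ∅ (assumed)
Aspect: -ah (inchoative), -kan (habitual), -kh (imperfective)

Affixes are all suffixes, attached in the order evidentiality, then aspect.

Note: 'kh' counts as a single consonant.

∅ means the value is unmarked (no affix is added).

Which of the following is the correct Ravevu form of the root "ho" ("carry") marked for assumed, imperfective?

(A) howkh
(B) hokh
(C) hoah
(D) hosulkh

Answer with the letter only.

B

evidentiality = assumed: zero marking, form stays ho.
Attach aspect imperfective -kh → hokh.
So the correct form is hokh, option (B).
(D) hosulkh is wrong: it uses inferred instead of assumed for evidentiality.
(A) howkh is wrong: it uses hearsay instead of assumed for evidentiality.
(C) hoah is wrong: it uses inchoative instead of imperfective for aspect.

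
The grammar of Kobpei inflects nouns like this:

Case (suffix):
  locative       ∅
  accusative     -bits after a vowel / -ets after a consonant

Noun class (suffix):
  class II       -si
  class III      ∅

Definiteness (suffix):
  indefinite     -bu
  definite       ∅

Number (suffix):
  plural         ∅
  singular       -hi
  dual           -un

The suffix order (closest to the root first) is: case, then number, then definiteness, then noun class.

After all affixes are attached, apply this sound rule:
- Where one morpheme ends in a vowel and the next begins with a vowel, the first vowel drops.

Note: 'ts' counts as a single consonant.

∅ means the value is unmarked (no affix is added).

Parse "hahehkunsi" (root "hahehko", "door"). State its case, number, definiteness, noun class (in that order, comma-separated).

Segment: hahehko-un-si.
case: ∅ → locative.
number: -un → dual.
definiteness: ∅ → definite.
noun class: -si → class II.

locative, dual, definite, class II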